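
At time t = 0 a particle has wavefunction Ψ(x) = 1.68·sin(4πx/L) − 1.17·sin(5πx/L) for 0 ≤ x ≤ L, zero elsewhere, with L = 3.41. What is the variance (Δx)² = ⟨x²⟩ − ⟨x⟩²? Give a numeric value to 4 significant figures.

0.5268

Compute ⟨x⟩ and ⟨x²⟩ separately, then (Δx)² = ⟨x²⟩ − ⟨x⟩².
On 0 ≤ x ≤ L (j ≠ l): ∫sin²(jπx/L) dx = L/2, ∫sin(jπx/L)·sin(lπx/L) dx = 0; diagonal moments ∫x·sin²(jπx/L) dx = L²/4, ∫x²·sin²(jπx/L) dx = L³·(1/6 − 1/(4j²π²)); cross terms ∫x·sin(jπx/L)·sin(lπx/L) dx = 0 for j + l even and −4jlL²/(π²(j² − l²)²) for j + l odd, ∫x²·sin(jπx/L)·sin(lπx/L) dx = (−1)^(j+l)·4jlL³/(π²(j² − l²)²); higher powers the same way via product-to-sum and parts.
Normalization: ∫|Ψ|² dx = 7.1462.
⟨x⟩ = 2.3451 and ⟨x²⟩ = 6.0264.
(Δx)² = 6.0264 − (2.3451)² = 0.52676.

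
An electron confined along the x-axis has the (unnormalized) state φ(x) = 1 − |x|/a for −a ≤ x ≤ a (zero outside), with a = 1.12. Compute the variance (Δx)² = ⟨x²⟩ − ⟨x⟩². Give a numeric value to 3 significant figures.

0.125

Compute ⟨x⟩ and ⟨x²⟩ separately, then (Δx)² = ⟨x²⟩ − ⟨x⟩².
φ is even, so ∫ over [−a, a] = 2∫₀ᵃ with φ = 1 − x/a there: ∫₀ᵃ (1 − x/a)² dx = a/3, ∫₀ᵃ x²(1 − x/a)² dx = a³/30, ∫₀ᵃ x⁴(1 − x/a)² dx = a⁵/105.
Normalization: ∫|φ|² dx = 0.74667.
⟨x⟩ = 0.0000 and ⟨x²⟩ = 0.12544.
(Δx)² = 0.12544 − (0.0000)² = 0.12544.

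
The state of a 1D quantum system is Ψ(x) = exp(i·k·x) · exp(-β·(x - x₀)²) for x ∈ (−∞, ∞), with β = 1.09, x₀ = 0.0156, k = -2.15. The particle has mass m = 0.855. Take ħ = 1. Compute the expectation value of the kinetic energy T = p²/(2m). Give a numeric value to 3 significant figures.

3.34

T = −(ħ²/2m) d²/dx², so ⟨T⟩ = −(ħ²/2m) ∫ Ψ*·Ψ'' dx / ∫|Ψ|² dx; with m = 0.855.
Gaussian moments (u = x − x₀): ∫u^(2j)·e^(−2βu²) du = (2j−1)!!/(4β)^j · √(π/(2β)), odd powers integrate to 0; here √(π/(2β)) = 1.2005. Derivatives: Ψ′ = (ik − 2βu)·Ψ, Ψ″ = ((ik − 2βu)² − 2β)·Ψ; the odd-in-u pieces drop out.
State is unnormalized: ∫|Ψ|² dx = 1.2005, and ∫Ψ*·(−ħ²/2m · Ψ'') dx = 4.0103, so ⟨T⟩ = 4.0103 / 1.2005.
⟨T⟩ = 3.3406.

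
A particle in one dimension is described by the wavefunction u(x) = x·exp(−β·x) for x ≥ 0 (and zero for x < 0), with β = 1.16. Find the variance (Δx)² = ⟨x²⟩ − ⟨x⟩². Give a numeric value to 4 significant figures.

Compute ⟨x⟩ and ⟨x²⟩ separately, then (Δx)² = ⟨x²⟩ − ⟨x⟩².
Every integrand reduces to terms xʲ·e^(−2βx) on [0, ∞); use ∫₀^∞ xʲ·e^(−2βx) dx = j!/(2β)^(j+1).
Normalization: ∫|u|² dx = 0.16016.
⟨x⟩ = 1.2931 and ⟨x²⟩ = 2.2295.
(Δx)² = 2.2295 − (1.2931)² = 0.55737.

0.5574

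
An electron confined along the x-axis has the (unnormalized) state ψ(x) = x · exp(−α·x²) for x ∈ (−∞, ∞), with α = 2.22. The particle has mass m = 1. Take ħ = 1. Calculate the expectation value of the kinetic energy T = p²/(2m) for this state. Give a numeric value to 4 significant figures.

3.330

T = −(ħ²/2m) d²/dx², so ⟨T⟩ = −(ħ²/2m) ∫ ψ*·ψ'' dx / ∫|ψ|² dx; with m = 1.
Expand each integrand as polynomial × e^(−2αx²) and use ∫x^(2j)·e^(−2αx²) dx = (2j−1)!!/(4α)^j · √(π/(2α)), odd powers → 0; here √(π/(2α)) = 0.84117. Differentiate with the product rule, d/dx e^(−αx²) = −2αx·e^(−αx²).
State is unnormalized: ∫|ψ|² dx = 0.094726, and ∫ψ*·(−ħ²/2m · ψ'') dx = 0.31544, so ⟨T⟩ = 0.31544 / 0.094726.
⟨T⟩ = 3.3300.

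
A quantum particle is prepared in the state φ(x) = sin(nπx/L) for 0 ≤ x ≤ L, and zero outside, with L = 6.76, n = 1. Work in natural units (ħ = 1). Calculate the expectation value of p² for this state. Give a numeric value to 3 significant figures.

0.216

p² φ = −ħ² d²φ/dx²; ⟨p²⟩ = −ħ² ∫ φ*·φ'' dx / ∫|φ|² dx.
d/dx sin(nπx/L) = (nπ/L)·cos(nπx/L) and d²/dx² sin(nπx/L) = −(nπ/L)²·sin(nπx/L); on 0 ≤ x ≤ L, ∫sin²(nπx/L) dx = L/2 and ∫sin(nπx/L)·cos(nπx/L) dx = 0.
State is unnormalized: ∫|φ|² dx = 3.3800, and ∫φ*·(−ħ² φ'') dx = 0.73000, so ⟨p²⟩ = 0.73000 / 3.3800.
⟨p²⟩ = 0.21598.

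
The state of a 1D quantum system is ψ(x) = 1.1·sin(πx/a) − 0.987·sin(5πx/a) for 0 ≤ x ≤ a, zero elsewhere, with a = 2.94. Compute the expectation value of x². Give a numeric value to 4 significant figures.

2.570

⟨x²⟩ = ∫ x²·|ψ|² dx / ∫|ψ|² dx (integrals over the domain).
On 0 ≤ x ≤ a (j ≠ l): ∫sin²(jπx/a) dx = a/2, ∫sin(jπx/a)·sin(lπx/a) dx = 0; diagonal moments ∫x·sin²(jπx/a) dx = a²/4, ∫x²·sin²(jπx/a) dx = a³·(1/6 − 1/(4j²π²)); cross terms ∫x·sin(jπx/a)·sin(lπx/a) dx = 0 for j + l even and −4jla²/(π²(j² − l²)²) for j + l odd, ∫x²·sin(jπx/a)·sin(lπx/a) dx = (−1)^(j+l)·4jla³/(π²(j² − l²)²); higher powers the same way via product-to-sum and parts.
State is unnormalized: ∫|ψ|² dx = 3.2107, and ∫ψ*·x²·ψ dx = 8.2527, so ⟨x²⟩ = 8.2527 / 3.2107.
⟨x²⟩ = 2.5703.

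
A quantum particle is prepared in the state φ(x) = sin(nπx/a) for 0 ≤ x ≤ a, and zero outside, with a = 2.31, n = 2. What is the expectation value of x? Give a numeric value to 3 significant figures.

1.16

⟨x⟩ = ∫ x·|φ|² dx / ∫|φ|² dx (integrals over the domain).
With sin²θ = (1 − cos2θ)/2 on 0 ≤ x ≤ a: ∫sin²(nπx/a) dx = a/2, ∫x·sin²(nπx/a) dx = a²/4, ∫x²·sin²(nπx/a) dx = a³·(1/6 − 1/(4n²π²)); higher powers xᵏ the same way, integrating xᵏ·cos(2nπx/a) by parts.
State is unnormalized: ∫|φ|² dx = 1.1550, and ∫φ*·x·φ dx = 1.3340, so ⟨x⟩ = 1.3340 / 1.1550.
⟨x⟩ = 1.1550.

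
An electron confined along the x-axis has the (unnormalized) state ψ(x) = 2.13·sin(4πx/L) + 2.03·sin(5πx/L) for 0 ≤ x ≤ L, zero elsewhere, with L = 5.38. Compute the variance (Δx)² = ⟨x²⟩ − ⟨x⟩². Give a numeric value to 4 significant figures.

1.179

Compute ⟨x⟩ and ⟨x²⟩ separately, then (Δx)² = ⟨x²⟩ − ⟨x⟩².
On 0 ≤ x ≤ L (j ≠ l): ∫sin²(jπx/L) dx = L/2, ∫sin(jπx/L)·sin(lπx/L) dx = 0; diagonal moments ∫x·sin²(jπx/L) dx = L²/4, ∫x²·sin²(jπx/L) dx = L³·(1/6 − 1/(4j²π²)); cross terms ∫x·sin(jπx/L)·sin(lπx/L) dx = 0 for j + l even and −4jlL²/(π²(j² − l²)²) for j + l odd, ∫x²·sin(jπx/L)·sin(lπx/L) dx = (−1)^(j+l)·4jlL³/(π²(j² − l²)²); higher powers the same way via product-to-sum and parts.
Normalization: ∫|ψ|² dx = 23.289.
⟨x⟩ = 1.6145 and ⟨x²⟩ = 3.7859.
(Δx)² = 3.7859 − (1.6145)² = 1.1794.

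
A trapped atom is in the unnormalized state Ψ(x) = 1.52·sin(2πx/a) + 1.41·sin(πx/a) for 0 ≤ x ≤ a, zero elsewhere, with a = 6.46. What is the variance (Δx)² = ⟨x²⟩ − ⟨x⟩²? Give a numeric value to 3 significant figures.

Compute ⟨x⟩ and ⟨x²⟩ separately, then (Δx)² = ⟨x²⟩ − ⟨x⟩².
On 0 ≤ x ≤ a (j ≠ l): ∫sin²(jπx/a) dx = a/2, ∫sin(jπx/a)·sin(lπx/a) dx = 0; diagonal moments ∫x·sin²(jπx/a) dx = a²/4, ∫x²·sin²(jπx/a) dx = a³·(1/6 − 1/(4j²π²)); cross terms ∫x·sin(jπx/a)·sin(lπx/a) dx = 0 for j + l even and −4jla²/(π²(j² − l²)²) for j + l odd, ∫x²·sin(jπx/a)·sin(lπx/a) dx = (−1)^(j+l)·4jla³/(π²(j² − l²)²); higher powers the same way via product-to-sum and parts.
Normalization: ∫|Ψ|² dx = 13.884.
⟨x⟩ = 2.0697 and ⟨x²⟩ = 5.1528.
(Δx)² = 5.1528 − (2.0697)² = 0.86934.

0.869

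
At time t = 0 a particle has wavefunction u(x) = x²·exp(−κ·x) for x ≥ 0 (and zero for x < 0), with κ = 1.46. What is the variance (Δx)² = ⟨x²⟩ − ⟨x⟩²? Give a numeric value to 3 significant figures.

Compute ⟨x⟩ and ⟨x²⟩ separately, then (Δx)² = ⟨x²⟩ − ⟨x⟩².
Every integrand reduces to terms xʲ·e^(−2κx) on [0, ∞); use ∫₀^∞ xʲ·e^(−2κx) dx = j!/(2κ)^(j+1).
Normalization: ∫|u|² dx = 0.11306.
⟨x⟩ = 1.7123 and ⟨x²⟩ = 3.5185.
(Δx)² = 3.5185 − (1.7123)² = 0.58641.

0.586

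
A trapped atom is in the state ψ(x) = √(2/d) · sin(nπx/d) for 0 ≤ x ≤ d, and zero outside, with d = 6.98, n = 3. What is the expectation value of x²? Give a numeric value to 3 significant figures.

16.0

⟨x²⟩ = ∫ x²·|ψ|² dx (integrals over the domain).
With sin²θ = (1 − cos2θ)/2 on 0 ≤ x ≤ d: ∫sin²(nπx/d) dx = d/2, ∫x·sin²(nπx/d) dx = d²/4, ∫x²·sin²(nπx/d) dx = d³·(1/6 − 1/(4n²π²)); higher powers xᵏ the same way, integrating xᵏ·cos(2nπx/d) by parts.
⟨x²⟩ = 15.966.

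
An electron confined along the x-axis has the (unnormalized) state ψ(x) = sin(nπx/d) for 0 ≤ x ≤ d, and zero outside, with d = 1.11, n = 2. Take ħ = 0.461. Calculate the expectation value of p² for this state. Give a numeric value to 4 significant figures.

p² ψ = −ħ² d²ψ/dx²; ⟨p²⟩ = −ħ² ∫ ψ*·ψ'' dx / ∫|ψ|² dx.
d/dx sin(nπx/d) = (nπ/d)·cos(nπx/d) and d²/dx² sin(nπx/d) = −(nπ/d)²·sin(nπx/d); on 0 ≤ x ≤ d, ∫sin²(nπx/d) dx = d/2 and ∫sin(nπx/d)·cos(nπx/d) dx = 0.
State is unnormalized: ∫|ψ|² dx = 0.55500, and ∫ψ*·(−ħ² ψ'') dx = 3.7793, so ⟨p²⟩ = 3.7793 / 0.55500.
⟨p²⟩ = 6.8095.

6.810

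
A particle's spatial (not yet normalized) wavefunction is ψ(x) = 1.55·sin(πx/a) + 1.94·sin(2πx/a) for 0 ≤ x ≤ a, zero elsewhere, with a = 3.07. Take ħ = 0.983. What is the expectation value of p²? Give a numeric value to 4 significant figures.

2.865

p² ψ = −ħ² d²ψ/dx²; ⟨p²⟩ = −ħ² ∫ ψ*·ψ'' dx / ∫|ψ|² dx.
d²/dx² sin(jπx/a) = −(jπ/a)²·sin(jπx/a); on 0 ≤ x ≤ a, ∫sin²(jπx/a) dx = a/2 and ∫sin(jπx/a)·sin(lπx/a) dx = 0 for j ≠ l, so only diagonal terms survive in ∫|ψ|² and ∫ψ·ψ″; ∫ψ·ψ′ dx = [ψ²/2] between the walls = 0.
State is unnormalized: ∫|ψ|² dx = 9.4650, and ∫ψ*·(−ħ² ψ'') dx = 27.115, so ⟨p²⟩ = 27.115 / 9.4650.
⟨p²⟩ = 2.8647.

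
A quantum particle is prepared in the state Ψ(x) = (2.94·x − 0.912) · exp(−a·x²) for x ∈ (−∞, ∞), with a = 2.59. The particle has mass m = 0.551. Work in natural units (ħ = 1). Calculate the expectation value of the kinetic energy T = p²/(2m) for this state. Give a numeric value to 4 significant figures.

4.704

T = −(ħ²/2m) d²/dx², so ⟨T⟩ = −(ħ²/2m) ∫ Ψ*·Ψ'' dx / ∫|Ψ|² dx; with m = 0.551.
Expand each integrand as polynomial × e^(−2ax²) and use ∫x^(2j)·e^(−2ax²) dx = (2j−1)!!/(4a)^j · √(π/(2a)), odd powers → 0; here √(π/(2a)) = 0.77877. Differentiate with the product rule, d/dx e^(−ax²) = −2ax·e^(−ax²).
State is unnormalized: ∫|Ψ|² dx = 1.2975, and ∫Ψ*·(−ħ²/2m · Ψ'') dx = 6.1036, so ⟨T⟩ = 6.1036 / 1.2975.
⟨T⟩ = 4.7042.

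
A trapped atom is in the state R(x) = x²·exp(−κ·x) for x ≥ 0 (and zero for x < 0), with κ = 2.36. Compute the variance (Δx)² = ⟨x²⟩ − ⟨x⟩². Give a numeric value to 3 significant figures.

0.224

Compute ⟨x⟩ and ⟨x²⟩ separately, then (Δx)² = ⟨x²⟩ − ⟨x⟩².
Every integrand reduces to terms xʲ·e^(−2κx) on [0, ∞); use ∫₀^∞ xʲ·e^(−2κx) dx = j!/(2κ)^(j+1).
Normalization: ∫|R|² dx = 0.010245.
⟨x⟩ = 1.0593 and ⟨x²⟩ = 1.3466.
(Δx)² = 1.3466 − (1.0593)² = 0.22443.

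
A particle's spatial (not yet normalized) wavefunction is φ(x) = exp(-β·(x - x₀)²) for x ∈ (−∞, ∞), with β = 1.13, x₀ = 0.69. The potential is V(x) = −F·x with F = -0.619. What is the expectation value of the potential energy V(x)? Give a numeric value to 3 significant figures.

⟨V⟩ = ∫ V(x)·|φ|² dx / ∫|φ|² dx.
Gaussian moments (u = x − x₀): ∫u^(2j)·e^(−2βu²) du = (2j−1)!!/(4β)^j · √(π/(2β)), odd powers integrate to 0; here √(π/(2β)) = 1.1790.
State is unnormalized: ∫|φ|² dx = 1.1790, and ∫φ*·V(x)·φ dx = 0.50357, so ⟨V⟩ = 0.50357 / 1.1790.
⟨V⟩ = 0.42711.

0.427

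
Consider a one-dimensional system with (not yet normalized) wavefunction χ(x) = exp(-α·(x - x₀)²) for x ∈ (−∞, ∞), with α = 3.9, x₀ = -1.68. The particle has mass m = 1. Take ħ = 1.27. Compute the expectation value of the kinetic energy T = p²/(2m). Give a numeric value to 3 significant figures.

3.15

T = −(ħ²/2m) d²/dx², so ⟨T⟩ = −(ħ²/2m) ∫ χ*·χ'' dx / ∫|χ|² dx; with m = 1.
Gaussian moments (u = x − x₀): ∫u^(2j)·e^(−2αu²) du = (2j−1)!!/(4α)^j · √(π/(2α)), odd powers integrate to 0; here √(π/(2α)) = 0.63464. Derivatives: d/dx e^(−αu²) = −2αu·e^(−αu²), d²/dx² e^(−αu²) = (4α²u² − 2α)·e^(−αu²).
State is unnormalized: ∫|χ|² dx = 0.63464, and ∫χ*·(−ħ²/2m · χ'') dx = 1.9960, so ⟨T⟩ = 1.9960 / 0.63464.
⟨T⟩ = 3.1452.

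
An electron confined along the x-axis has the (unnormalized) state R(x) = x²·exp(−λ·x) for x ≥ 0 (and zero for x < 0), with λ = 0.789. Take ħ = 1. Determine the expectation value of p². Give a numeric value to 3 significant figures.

0.208

p² R = −ħ² d²R/dx²; ⟨p²⟩ = −ħ² ∫ R*·R'' dx / ∫|R|² dx.
Differentiate x²·exp(−λ·x) with the product rule; every integrand then reduces to terms xʲ·e^(−2λx) on [0, ∞), with ∫₀^∞ xʲ·e^(−2λx) dx = j!/(2λ)^(j+1).
State is unnormalized: ∫|R|² dx = 2.4529, and ∫R*·(−ħ² R'') dx = 0.50899, so ⟨p²⟩ = 0.50899 / 2.4529.
⟨p²⟩ = 0.20751.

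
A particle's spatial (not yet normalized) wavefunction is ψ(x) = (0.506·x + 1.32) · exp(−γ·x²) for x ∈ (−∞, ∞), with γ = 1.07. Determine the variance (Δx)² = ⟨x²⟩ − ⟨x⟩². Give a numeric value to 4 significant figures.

Compute ⟨x⟩ and ⟨x²⟩ separately, then (Δx)² = ⟨x²⟩ − ⟨x⟩².
Expand each integrand as polynomial × e^(−2γx²) and use ∫x^(2j)·e^(−2γx²) dx = (2j−1)!!/(4γ)^j · √(π/(2γ)), odd powers → 0; here √(π/(2γ)) = 1.2116.
Normalization: ∫|ψ|² dx = 2.1836.
⟨x⟩ = 0.17318 and ⟨x²⟩ = 0.24916.
(Δx)² = 0.24916 − (0.17318)² = 0.21916.

0.2192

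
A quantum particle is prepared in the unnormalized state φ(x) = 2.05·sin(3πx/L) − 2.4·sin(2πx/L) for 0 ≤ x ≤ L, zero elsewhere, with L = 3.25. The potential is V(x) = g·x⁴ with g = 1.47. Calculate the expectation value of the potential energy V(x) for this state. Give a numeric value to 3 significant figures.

52.9

⟨V⟩ = ∫ V(x)·|φ|² dx / ∫|φ|² dx.
On 0 ≤ x ≤ L (j ≠ l): ∫sin²(jπx/L) dx = L/2, ∫sin(jπx/L)·sin(lπx/L) dx = 0; diagonal moments ∫x·sin²(jπx/L) dx = L²/4, ∫x²·sin²(jπx/L) dx = L³·(1/6 − 1/(4j²π²)); cross terms ∫x·sin(jπx/L)·sin(lπx/L) dx = 0 for j + l even and −4jlL²/(π²(j² − l²)²) for j + l odd, ∫x²·sin(jπx/L)·sin(lπx/L) dx = (−1)^(j+l)·4jlL³/(π²(j² − l²)²); higher powers the same way via product-to-sum and parts.
State is unnormalized: ∫|φ|² dx = 16.189, and ∫φ*·V(x)·φ dx = 856.43, so ⟨V⟩ = 856.43 / 16.189.
⟨V⟩ = 52.902.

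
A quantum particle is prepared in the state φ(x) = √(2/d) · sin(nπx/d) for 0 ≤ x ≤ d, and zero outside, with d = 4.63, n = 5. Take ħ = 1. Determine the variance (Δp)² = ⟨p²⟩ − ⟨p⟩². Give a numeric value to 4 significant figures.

Compute ⟨p⟩ and ⟨p²⟩ separately; (Δp)² = ⟨p²⟩ − ⟨p⟩².
d/dx sin(nπx/d) = (nπ/d)·cos(nπx/d) and d²/dx² sin(nπx/d) = −(nπ/d)²·sin(nπx/d); on 0 ≤ x ≤ d, ∫sin²(nπx/d) dx = d/2 and ∫sin(nπx/d)·cos(nπx/d) dx = 0.
⟨p⟩ = 0.0000 and ⟨p²⟩ = 11.510.
(Δp)² = 11.510 − (0.0000)² = 11.510.

11.51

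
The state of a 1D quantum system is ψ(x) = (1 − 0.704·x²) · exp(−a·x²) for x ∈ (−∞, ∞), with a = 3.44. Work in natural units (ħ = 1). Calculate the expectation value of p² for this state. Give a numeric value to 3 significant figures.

p² ψ = −ħ² d²ψ/dx²; ⟨p²⟩ = −ħ² ∫ ψ*·ψ'' dx / ∫|ψ|² dx.
Expand each integrand as polynomial × e^(−2ax²) and use ∫x^(2j)·e^(−2ax²) dx = (2j−1)!!/(4a)^j · √(π/(2a)), odd powers → 0; here √(π/(2a)) = 0.67574. Differentiate with the product rule, d/dx e^(−ax²) = −2ax·e^(−ax²).
State is unnormalized: ∫|ψ|² dx = 0.61190, and ∫ψ*·(−ħ² ψ'') dx = 2.6050, so ⟨p²⟩ = 2.6050 / 0.61190.
⟨p²⟩ = 4.2572.

4.26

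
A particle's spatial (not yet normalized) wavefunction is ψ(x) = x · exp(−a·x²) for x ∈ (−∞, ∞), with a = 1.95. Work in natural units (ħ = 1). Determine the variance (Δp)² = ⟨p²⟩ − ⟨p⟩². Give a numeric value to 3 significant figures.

Compute ⟨p⟩ and ⟨p²⟩ separately; (Δp)² = ⟨p²⟩ − ⟨p⟩².
Expand each integrand as polynomial × e^(−2ax²) and use ∫x^(2j)·e^(−2ax²) dx = (2j−1)!!/(4a)^j · √(π/(2a)), odd powers → 0; here √(π/(2a)) = 0.89752. Differentiate with the product rule, d/dx e^(−ax²) = −2ax·e^(−ax²).
Normalization: ∫|ψ|² dx = 0.11507.
⟨p⟩ = 0.0000 and ⟨p²⟩ = 5.8500.
(Δp)² = 5.8500 − (0.0000)² = 5.8500.

5.85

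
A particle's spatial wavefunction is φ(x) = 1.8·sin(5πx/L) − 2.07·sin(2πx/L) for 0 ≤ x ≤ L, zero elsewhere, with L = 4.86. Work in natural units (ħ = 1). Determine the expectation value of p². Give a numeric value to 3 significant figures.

p² φ = −ħ² d²φ/dx²; ⟨p²⟩ = −ħ² ∫ φ*·φ'' dx / ∫|φ|² dx.
d²/dx² sin(jπx/L) = −(jπ/L)²·sin(jπx/L); on 0 ≤ x ≤ L, ∫sin²(jπx/L) dx = L/2 and ∫sin(jπx/L)·sin(lπx/L) dx = 0 for j ≠ l, so only diagonal terms survive in ∫|φ|² and ∫φ·φ″; ∫φ·φ′ dx = [φ²/2] between the walls = 0.
State is unnormalized: ∫|φ|² dx = 18.286, and ∫φ*·(−ħ² φ'') dx = 99.650, so ⟨p²⟩ = 99.650 / 18.286.
⟨p²⟩ = 5.4497.

5.45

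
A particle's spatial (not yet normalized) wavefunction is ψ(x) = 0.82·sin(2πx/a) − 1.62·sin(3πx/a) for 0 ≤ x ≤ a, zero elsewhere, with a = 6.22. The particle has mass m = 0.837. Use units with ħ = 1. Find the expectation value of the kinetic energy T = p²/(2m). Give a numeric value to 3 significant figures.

T = −(ħ²/2m) d²/dx², so ⟨T⟩ = −(ħ²/2m) ∫ ψ*·ψ'' dx / ∫|ψ|² dx; with m = 0.837.
d²/dx² sin(jπx/a) = −(jπ/a)²·sin(jπx/a); on 0 ≤ x ≤ a, ∫sin²(jπx/a) dx = a/2 and ∫sin(jπx/a)·sin(lπx/a) dx = 0 for j ≠ l, so only diagonal terms survive in ∫|ψ|² and ∫ψ·ψ″; ∫ψ·ψ′ dx = [ψ²/2] between the walls = 0.
State is unnormalized: ∫|ψ|² dx = 10.253, and ∫ψ*·(−ħ²/2m · ψ'') dx = 12.469, so ⟨T⟩ = 12.469 / 10.253.
⟨T⟩ = 1.2161.

1.22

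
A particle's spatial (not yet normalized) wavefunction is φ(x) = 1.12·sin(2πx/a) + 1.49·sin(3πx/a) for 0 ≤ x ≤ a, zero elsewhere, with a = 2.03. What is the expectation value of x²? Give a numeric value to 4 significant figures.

⟨x²⟩ = ∫ x²·|φ|² dx / ∫|φ|² dx (integrals over the domain).
On 0 ≤ x ≤ a (j ≠ l): ∫sin²(jπx/a) dx = a/2, ∫sin(jπx/a)·sin(lπx/a) dx = 0; diagonal moments ∫x·sin²(jπx/a) dx = a²/4, ∫x²·sin²(jπx/a) dx = a³·(1/6 − 1/(4j²π²)); cross terms ∫x·sin(jπx/a)·sin(lπx/a) dx = 0 for j + l even and −4jla²/(π²(j² − l²)²) for j + l odd, ∫x²·sin(jπx/a)·sin(lπx/a) dx = (−1)^(j+l)·4jla³/(π²(j² − l²)²); higher powers the same way via product-to-sum and parts.
State is unnormalized: ∫|φ|² dx = 3.5266, and ∫φ*·x²·φ dx = 2.0098, so ⟨x²⟩ = 2.0098 / 3.5266.
⟨x²⟩ = 0.56989.

0.5699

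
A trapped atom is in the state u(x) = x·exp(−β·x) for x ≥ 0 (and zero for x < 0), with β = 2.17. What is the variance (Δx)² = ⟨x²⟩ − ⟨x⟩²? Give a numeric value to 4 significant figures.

Compute ⟨x⟩ and ⟨x²⟩ separately, then (Δx)² = ⟨x²⟩ − ⟨x⟩².
Every integrand reduces to terms xʲ·e^(−2βx) on [0, ∞); use ∫₀^∞ xʲ·e^(−2βx) dx = j!/(2β)^(j+1).
Normalization: ∫|u|² dx = 0.024466.
⟨x⟩ = 0.69124 and ⟨x²⟩ = 0.63709.
(Δx)² = 0.63709 − (0.69124)² = 0.15927.

0.1593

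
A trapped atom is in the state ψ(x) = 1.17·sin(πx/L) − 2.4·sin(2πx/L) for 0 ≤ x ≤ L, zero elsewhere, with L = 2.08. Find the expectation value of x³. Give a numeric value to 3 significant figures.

3.03

⟨x³⟩ = ∫ x³·|ψ|² dx / ∫|ψ|² dx (integrals over the domain).
On 0 ≤ x ≤ L (j ≠ l): ∫sin²(jπx/L) dx = L/2, ∫sin(jπx/L)·sin(lπx/L) dx = 0; diagonal moments ∫x·sin²(jπx/L) dx = L²/4, ∫x²·sin²(jπx/L) dx = L³·(1/6 − 1/(4j²π²)); cross terms ∫x·sin(jπx/L)·sin(lπx/L) dx = 0 for j + l even and −4jlL²/(π²(j² − l²)²) for j + l odd, ∫x²·sin(jπx/L)·sin(lπx/L) dx = (−1)^(j+l)·4jlL³/(π²(j² − l²)²); higher powers the same way via product-to-sum and parts.
State is unnormalized: ∫|ψ|² dx = 7.4141, and ∫ψ*·x³·ψ dx = 22.488, so ⟨x³⟩ = 22.488 / 7.4141.
⟨x³⟩ = 3.0332.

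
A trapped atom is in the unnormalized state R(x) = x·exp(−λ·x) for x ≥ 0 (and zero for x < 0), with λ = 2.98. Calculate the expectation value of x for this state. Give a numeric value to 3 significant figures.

⟨x⟩ = ∫ x·|R|² dx / ∫|R|² dx (integrals over the domain).
Every integrand reduces to terms xʲ·e^(−2λx) on [0, ∞); use ∫₀^∞ xʲ·e^(−2λx) dx = j!/(2λ)^(j+1).
State is unnormalized: ∫|R|² dx = 0.0094469, and ∫R*·x·R dx = 0.0047552, so ⟨x⟩ = 0.0047552 / 0.0094469.
⟨x⟩ = 0.50336.

0.503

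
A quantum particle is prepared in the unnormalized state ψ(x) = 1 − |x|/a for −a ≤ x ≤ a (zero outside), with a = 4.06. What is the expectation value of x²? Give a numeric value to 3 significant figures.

1.65

⟨x²⟩ = ∫ x²·|ψ|² dx / ∫|ψ|² dx (integrals over the domain).
ψ is even, so ∫ over [−a, a] = 2∫₀ᵃ with ψ = 1 − x/a there: ∫₀ᵃ (1 − x/a)² dx = a/3, ∫₀ᵃ x²(1 − x/a)² dx = a³/30, ∫₀ᵃ x⁴(1 − x/a)² dx = a⁵/105.
State is unnormalized: ∫|ψ|² dx = 2.7067, and ∫ψ*·x²·ψ dx = 4.4616, so ⟨x²⟩ = 4.4616 / 2.7067.
⟨x²⟩ = 1.6484.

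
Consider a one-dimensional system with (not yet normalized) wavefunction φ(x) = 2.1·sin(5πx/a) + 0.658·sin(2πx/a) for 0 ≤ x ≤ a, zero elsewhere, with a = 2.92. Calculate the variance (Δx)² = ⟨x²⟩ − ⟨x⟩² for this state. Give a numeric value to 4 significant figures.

Compute ⟨x⟩ and ⟨x²⟩ separately, then (Δx)² = ⟨x²⟩ − ⟨x⟩².
On 0 ≤ x ≤ a (j ≠ l): ∫sin²(jπx/a) dx = a/2, ∫sin(jπx/a)·sin(lπx/a) dx = 0; diagonal moments ∫x·sin²(jπx/a) dx = a²/4, ∫x²·sin²(jπx/a) dx = a³·(1/6 − 1/(4j²π²)); cross terms ∫x·sin(jπx/a)·sin(lπx/a) dx = 0 for j + l even and −4jla²/(π²(j² − l²)²) for j + l odd, ∫x²·sin(jπx/a)·sin(lπx/a) dx = (−1)^(j+l)·4jla³/(π²(j² − l²)²); higher powers the same way via product-to-sum and parts.
Normalization: ∫|φ|² dx = 7.0707.
⟨x⟩ = 1.4294 and ⟨x²⟩ = 2.7273.
(Δx)² = 2.7273 − (1.4294)² = 0.68421.

0.6842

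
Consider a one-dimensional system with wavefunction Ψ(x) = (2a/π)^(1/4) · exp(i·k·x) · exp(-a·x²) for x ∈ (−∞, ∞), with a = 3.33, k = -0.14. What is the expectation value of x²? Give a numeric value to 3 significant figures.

⟨x²⟩ = ∫ x²·|Ψ|² dx (integrals over the domain).
Gaussian moments: ∫x^(2j)·e^(−2ax²) dx = (2j−1)!!/(4a)^j · √(π/(2a)), odd powers integrate to 0; here √(π/(2a)) = 0.68681.
⟨x²⟩ = 0.075075.

0.0751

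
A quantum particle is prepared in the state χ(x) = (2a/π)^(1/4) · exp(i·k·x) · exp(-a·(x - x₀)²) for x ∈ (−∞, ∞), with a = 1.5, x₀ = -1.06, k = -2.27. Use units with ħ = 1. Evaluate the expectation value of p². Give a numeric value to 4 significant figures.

p² χ = −ħ² d²χ/dx²; ⟨p²⟩ = −ħ² ∫ χ*·χ'' dx.
Gaussian moments (u = x − x₀): ∫u^(2j)·e^(−2au²) du = (2j−1)!!/(4a)^j · √(π/(2a)), odd powers integrate to 0; here √(π/(2a)) = 1.0233. Derivatives: χ′ = (ik − 2au)·χ, χ″ = ((ik − 2au)² − 2a)·χ; the odd-in-u pieces drop out.
⟨p²⟩ = 6.6529.

6.653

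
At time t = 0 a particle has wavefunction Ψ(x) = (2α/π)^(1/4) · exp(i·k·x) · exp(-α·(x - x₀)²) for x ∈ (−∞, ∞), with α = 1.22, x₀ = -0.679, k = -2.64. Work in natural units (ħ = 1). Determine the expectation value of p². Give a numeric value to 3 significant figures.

8.19

p² Ψ = −ħ² d²Ψ/dx²; ⟨p²⟩ = −ħ² ∫ Ψ*·Ψ'' dx.
Gaussian moments (u = x − x₀): ∫u^(2j)·e^(−2αu²) du = (2j−1)!!/(4α)^j · √(π/(2α)), odd powers integrate to 0; here √(π/(2α)) = 1.1347. Derivatives: Ψ′ = (ik − 2αu)·Ψ, Ψ″ = ((ik − 2αu)² − 2α)·Ψ; the odd-in-u pieces drop out.
⟨p²⟩ = 8.1896.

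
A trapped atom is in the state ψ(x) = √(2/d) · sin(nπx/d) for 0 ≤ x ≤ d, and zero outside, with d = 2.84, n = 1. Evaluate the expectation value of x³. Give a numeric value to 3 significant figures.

⟨x³⟩ = ∫ x³·|ψ|² dx (integrals over the domain).
With sin²θ = (1 − cos2θ)/2 on 0 ≤ x ≤ d: ∫sin²(nπx/d) dx = d/2, ∫x·sin²(nπx/d) dx = d²/4, ∫x²·sin²(nπx/d) dx = d³·(1/6 − 1/(4n²π²)); higher powers xᵏ the same way, integrating xᵏ·cos(2nπx/d) by parts.
⟨x³⟩ = 3.9859.

3.99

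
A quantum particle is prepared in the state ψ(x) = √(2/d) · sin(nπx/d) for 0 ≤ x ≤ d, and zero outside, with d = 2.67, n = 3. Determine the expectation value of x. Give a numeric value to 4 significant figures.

⟨x⟩ = ∫ x·|ψ|² dx (integrals over the domain).
With sin²θ = (1 − cos2θ)/2 on 0 ≤ x ≤ d: ∫sin²(nπx/d) dx = d/2, ∫x·sin²(nπx/d) dx = d²/4, ∫x²·sin²(nπx/d) dx = d³·(1/6 − 1/(4n²π²)); higher powers xᵏ the same way, integrating xᵏ·cos(2nπx/d) by parts.
⟨x⟩ = 1.3350.

1.335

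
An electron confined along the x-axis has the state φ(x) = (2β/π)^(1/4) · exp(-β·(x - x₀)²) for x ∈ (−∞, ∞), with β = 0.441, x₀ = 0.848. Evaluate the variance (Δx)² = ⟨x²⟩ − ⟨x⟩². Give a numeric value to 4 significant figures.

Compute ⟨x⟩ and ⟨x²⟩ separately, then (Δx)² = ⟨x²⟩ − ⟨x⟩².
Gaussian moments (u = x − x₀): ∫u^(2j)·e^(−2βu²) du = (2j−1)!!/(4β)^j · √(π/(2β)), odd powers integrate to 0; here √(π/(2β)) = 1.8873.
⟨x⟩ = 0.84800 and ⟨x²⟩ = 1.2860.
(Δx)² = 1.2860 − (0.84800)² = 0.56689.

0.5669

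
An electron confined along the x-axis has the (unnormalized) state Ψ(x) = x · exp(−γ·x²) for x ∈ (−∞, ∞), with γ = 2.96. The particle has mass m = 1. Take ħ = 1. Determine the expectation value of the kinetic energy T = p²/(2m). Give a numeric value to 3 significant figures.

T = −(ħ²/2m) d²/dx², so ⟨T⟩ = −(ħ²/2m) ∫ Ψ*·Ψ'' dx / ∫|Ψ|² dx; with m = 1.
Expand each integrand as polynomial × e^(−2γx²) and use ∫x^(2j)·e^(−2γx²) dx = (2j−1)!!/(4γ)^j · √(π/(2γ)), odd powers → 0; here √(π/(2γ)) = 0.72847. Differentiate with the product rule, d/dx e^(−γx²) = −2γx·e^(−γx²).
State is unnormalized: ∫|Ψ|² dx = 0.061527, and ∫Ψ*·(−ħ²/2m · Ψ'') dx = 0.27318, so ⟨T⟩ = 0.27318 / 0.061527.
⟨T⟩ = 4.4400.

4.44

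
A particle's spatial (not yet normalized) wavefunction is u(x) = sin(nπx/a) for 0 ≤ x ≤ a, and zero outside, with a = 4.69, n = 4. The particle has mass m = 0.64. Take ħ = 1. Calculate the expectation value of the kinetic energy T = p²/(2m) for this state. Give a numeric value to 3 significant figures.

5.61

T = −(ħ²/2m) d²/dx², so ⟨T⟩ = −(ħ²/2m) ∫ u*·u'' dx / ∫|u|² dx; with m = 0.64.
d/dx sin(nπx/a) = (nπ/a)·cos(nπx/a) and d²/dx² sin(nπx/a) = −(nπ/a)²·sin(nπx/a); on 0 ≤ x ≤ a, ∫sin²(nπx/a) dx = a/2 and ∫sin(nπx/a)·cos(nπx/a) dx = 0.
State is unnormalized: ∫|u|² dx = 2.3450, and ∫u*·(−ħ²/2m · u'') dx = 13.152, so ⟨T⟩ = 13.152 / 2.3450.
⟨T⟩ = 5.6087.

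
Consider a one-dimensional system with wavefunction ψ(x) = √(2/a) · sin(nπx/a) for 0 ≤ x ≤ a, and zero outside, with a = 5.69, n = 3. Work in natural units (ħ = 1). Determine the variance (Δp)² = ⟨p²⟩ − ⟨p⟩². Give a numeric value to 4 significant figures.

2.744

Compute ⟨p⟩ and ⟨p²⟩ separately; (Δp)² = ⟨p²⟩ − ⟨p⟩².
d/dx sin(nπx/a) = (nπ/a)·cos(nπx/a) and d²/dx² sin(nπx/a) = −(nπ/a)²·sin(nπx/a); on 0 ≤ x ≤ a, ∫sin²(nπx/a) dx = a/2 and ∫sin(nπx/a)·cos(nπx/a) dx = 0.
⟨p⟩ = 0.0000 and ⟨p²⟩ = 2.7436.
(Δp)² = 2.7436 − (0.0000)² = 2.7436.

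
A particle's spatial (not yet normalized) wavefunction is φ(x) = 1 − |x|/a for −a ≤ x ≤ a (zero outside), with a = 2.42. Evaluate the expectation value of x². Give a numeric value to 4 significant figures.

⟨x²⟩ = ∫ x²·|φ|² dx / ∫|φ|² dx (integrals over the domain).
φ is even, so ∫ over [−a, a] = 2∫₀ᵃ with φ = 1 − x/a there: ∫₀ᵃ (1 − x/a)² dx = a/3, ∫₀ᵃ x²(1 − x/a)² dx = a³/30, ∫₀ᵃ x⁴(1 − x/a)² dx = a⁵/105.
State is unnormalized: ∫|φ|² dx = 1.6133, and ∫φ*·x²·φ dx = 0.94483, so ⟨x²⟩ = 0.94483 / 1.6133.
⟨x²⟩ = 0.58564.

0.5856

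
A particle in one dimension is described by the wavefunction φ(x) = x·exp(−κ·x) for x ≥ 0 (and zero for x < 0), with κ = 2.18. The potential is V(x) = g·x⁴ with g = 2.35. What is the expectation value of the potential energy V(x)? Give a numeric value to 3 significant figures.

2.34

⟨V⟩ = ∫ V(x)·|φ|² dx / ∫|φ|² dx.
Every integrand reduces to terms xʲ·e^(−2κx) on [0, ∞); use ∫₀^∞ xʲ·e^(−2κx) dx = j!/(2κ)^(j+1).
State is unnormalized: ∫|φ|² dx = 0.024131, and ∫φ*·V(x)·φ dx = 0.056493, so ⟨V⟩ = 0.056493 / 0.024131.
⟨V⟩ = 2.3411.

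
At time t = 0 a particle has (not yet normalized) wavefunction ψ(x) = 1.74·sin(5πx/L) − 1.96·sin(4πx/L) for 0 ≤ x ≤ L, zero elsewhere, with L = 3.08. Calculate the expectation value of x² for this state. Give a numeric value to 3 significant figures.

⟨x²⟩ = ∫ x²·|ψ|² dx / ∫|ψ|² dx (integrals over the domain).
On 0 ≤ x ≤ L (j ≠ l): ∫sin²(jπx/L) dx = L/2, ∫sin(jπx/L)·sin(lπx/L) dx = 0; diagonal moments ∫x·sin²(jπx/L) dx = L²/4, ∫x²·sin²(jπx/L) dx = L³·(1/6 − 1/(4j²π²)); cross terms ∫x·sin(jπx/L)·sin(lπx/L) dx = 0 for j + l even and −4jlL²/(π²(j² − l²)²) for j + l odd, ∫x²·sin(jπx/L)·sin(lπx/L) dx = (−1)^(j+l)·4jlL³/(π²(j² − l²)²); higher powers the same way via product-to-sum and parts.
State is unnormalized: ∫|ψ|² dx = 10.579, and ∫ψ*·x²·ψ dx = 53.127, so ⟨x²⟩ = 53.127 / 10.579.
⟨x²⟩ = 5.0221.

5.02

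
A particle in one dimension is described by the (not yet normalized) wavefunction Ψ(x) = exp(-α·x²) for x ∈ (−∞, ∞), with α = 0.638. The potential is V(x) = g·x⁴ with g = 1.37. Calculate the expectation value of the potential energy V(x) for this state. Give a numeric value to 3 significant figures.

0.631

⟨V⟩ = ∫ V(x)·|Ψ|² dx / ∫|Ψ|² dx.
Gaussian moments: ∫x^(2j)·e^(−2αx²) dx = (2j−1)!!/(4α)^j · √(π/(2α)), odd powers integrate to 0; here √(π/(2α)) = 1.5691.
State is unnormalized: ∫|Ψ|² dx = 1.5691, and ∫Ψ*·V(x)·Ψ dx = 0.99022, so ⟨V⟩ = 0.99022 / 1.5691.
⟨V⟩ = 0.63107.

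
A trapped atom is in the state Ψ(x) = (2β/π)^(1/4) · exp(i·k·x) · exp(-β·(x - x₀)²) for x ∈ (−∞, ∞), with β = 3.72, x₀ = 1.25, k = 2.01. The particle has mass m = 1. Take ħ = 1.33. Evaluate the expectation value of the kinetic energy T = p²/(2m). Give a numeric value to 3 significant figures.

6.86

T = −(ħ²/2m) d²/dx², so ⟨T⟩ = −(ħ²/2m) ∫ Ψ*·Ψ'' dx; with m = 1.
Gaussian moments (u = x − x₀): ∫u^(2j)·e^(−2βu²) du = (2j−1)!!/(4β)^j · √(π/(2β)), odd powers integrate to 0; here √(π/(2β)) = 0.64981. Derivatives: Ψ′ = (ik − 2βu)·Ψ, Ψ″ = ((ik − 2βu)² − 2β)·Ψ; the odd-in-u pieces drop out.
⟨T⟩ = 6.8634.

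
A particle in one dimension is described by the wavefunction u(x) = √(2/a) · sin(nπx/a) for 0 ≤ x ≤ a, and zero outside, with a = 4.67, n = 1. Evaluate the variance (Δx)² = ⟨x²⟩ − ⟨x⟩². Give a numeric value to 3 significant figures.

Compute ⟨x⟩ and ⟨x²⟩ separately, then (Δx)² = ⟨x²⟩ − ⟨x⟩².
With sin²θ = (1 − cos2θ)/2 on 0 ≤ x ≤ a: ∫sin²(nπx/a) dx = a/2, ∫x·sin²(nπx/a) dx = a²/4, ∫x²·sin²(nπx/a) dx = a³·(1/6 − 1/(4n²π²)); higher powers xᵏ the same way, integrating xᵏ·cos(2nπx/a) by parts.
⟨x⟩ = 2.3350 and ⟨x²⟩ = 6.1648.
(Δx)² = 6.1648 − (2.3350)² = 0.71256.

0.713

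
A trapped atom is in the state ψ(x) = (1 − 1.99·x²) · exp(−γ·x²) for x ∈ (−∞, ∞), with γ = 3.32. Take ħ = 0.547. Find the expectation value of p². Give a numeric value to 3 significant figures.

p² ψ = −ħ² d²ψ/dx²; ⟨p²⟩ = −ħ² ∫ ψ*·ψ'' dx / ∫|ψ|² dx.
Expand each integrand as polynomial × e^(−2γx²) and use ∫x^(2j)·e^(−2γx²) dx = (2j−1)!!/(4γ)^j · √(π/(2γ)), odd powers → 0; here √(π/(2γ)) = 0.68785. Differentiate with the product rule, d/dx e^(−γx²) = −2γx·e^(−γx²).
State is unnormalized: ∫|ψ|² dx = 0.52804, and ∫ψ*·(−ħ² ψ'') dx = 0.99547, so ⟨p²⟩ = 0.99547 / 0.52804.
⟨p²⟩ = 1.8852.

1.89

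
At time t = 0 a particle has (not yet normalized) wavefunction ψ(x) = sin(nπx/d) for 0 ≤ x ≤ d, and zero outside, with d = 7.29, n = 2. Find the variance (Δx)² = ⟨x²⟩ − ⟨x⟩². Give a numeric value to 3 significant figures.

3.76

Compute ⟨x⟩ and ⟨x²⟩ separately, then (Δx)² = ⟨x²⟩ − ⟨x⟩².
With sin²θ = (1 − cos2θ)/2 on 0 ≤ x ≤ d: ∫sin²(nπx/d) dx = d/2, ∫x·sin²(nπx/d) dx = d²/4, ∫x²·sin²(nπx/d) dx = d³·(1/6 − 1/(4n²π²)); higher powers xᵏ the same way, integrating xᵏ·cos(2nπx/d) by parts.
Normalization: ∫|ψ|² dx = 3.6450.
⟨x⟩ = 3.6450 and ⟨x²⟩ = 17.042.
(Δx)² = 17.042 − (3.6450)² = 3.7556.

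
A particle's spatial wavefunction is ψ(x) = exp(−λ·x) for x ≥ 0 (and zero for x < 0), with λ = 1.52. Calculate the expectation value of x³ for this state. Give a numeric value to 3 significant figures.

0.214

⟨x³⟩ = ∫ x³·|ψ|² dx / ∫|ψ|² dx (integrals over the domain).
Every integrand reduces to terms xʲ·e^(−2λx) on [0, ∞); use ∫₀^∞ xʲ·e^(−2λx) dx = j!/(2λ)^(j+1).
State is unnormalized: ∫|ψ|² dx = 0.32895, and ∫ψ*·x³·ψ dx = 0.070252, so ⟨x³⟩ = 0.070252 / 0.32895.
⟨x³⟩ = 0.21357.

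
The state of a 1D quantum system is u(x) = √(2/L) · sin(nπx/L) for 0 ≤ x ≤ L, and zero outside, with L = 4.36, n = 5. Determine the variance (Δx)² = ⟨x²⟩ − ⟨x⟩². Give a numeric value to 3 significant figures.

Compute ⟨x⟩ and ⟨x²⟩ separately, then (Δx)² = ⟨x²⟩ − ⟨x⟩².
With sin²θ = (1 − cos2θ)/2 on 0 ≤ x ≤ L: ∫sin²(nπx/L) dx = L/2, ∫x·sin²(nπx/L) dx = L²/4, ∫x²·sin²(nπx/L) dx = L³·(1/6 − 1/(4n²π²)); higher powers xᵏ the same way, integrating xᵏ·cos(2nπx/L) by parts.
⟨x⟩ = 2.1800 and ⟨x²⟩ = 6.2980.
(Δx)² = 6.2980 − (2.1800)² = 1.5456.

1.55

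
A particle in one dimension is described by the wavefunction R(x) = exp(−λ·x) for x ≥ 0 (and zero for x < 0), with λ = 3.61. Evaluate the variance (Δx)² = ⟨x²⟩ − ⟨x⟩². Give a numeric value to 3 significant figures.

0.0192

Compute ⟨x⟩ and ⟨x²⟩ separately, then (Δx)² = ⟨x²⟩ − ⟨x⟩².
Every integrand reduces to terms xʲ·e^(−2λx) on [0, ∞); use ∫₀^∞ xʲ·e^(−2λx) dx = j!/(2λ)^(j+1).
Normalization: ∫|R|² dx = 0.13850.
⟨x⟩ = 0.13850 and ⟨x²⟩ = 0.038367.
(Δx)² = 0.038367 − (0.13850)² = 0.019183.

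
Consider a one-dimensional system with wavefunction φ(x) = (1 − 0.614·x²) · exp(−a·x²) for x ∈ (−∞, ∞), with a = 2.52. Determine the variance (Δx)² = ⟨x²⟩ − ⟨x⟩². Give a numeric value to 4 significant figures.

0.07699

Compute ⟨x⟩ and ⟨x²⟩ separately, then (Δx)² = ⟨x²⟩ − ⟨x⟩².
Expand each integrand as polynomial × e^(−2ax²) and use ∫x^(2j)·e^(−2ax²) dx = (2j−1)!!/(4a)^j · √(π/(2a)), odd powers → 0; here √(π/(2a)) = 0.78951.
Normalization: ∫|φ|² dx = 0.70212.
⟨x⟩ = 0.0000 and ⟨x²⟩ = 0.076993.
(Δx)² = 0.076993 − (0.0000)² = 0.076993.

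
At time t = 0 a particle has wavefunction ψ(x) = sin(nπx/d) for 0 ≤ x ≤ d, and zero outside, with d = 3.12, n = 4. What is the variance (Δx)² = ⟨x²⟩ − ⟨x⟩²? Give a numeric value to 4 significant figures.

0.7804

Compute ⟨x⟩ and ⟨x²⟩ separately, then (Δx)² = ⟨x²⟩ − ⟨x⟩².
With sin²θ = (1 − cos2θ)/2 on 0 ≤ x ≤ d: ∫sin²(nπx/d) dx = d/2, ∫x·sin²(nπx/d) dx = d²/4, ∫x²·sin²(nπx/d) dx = d³·(1/6 − 1/(4n²π²)); higher powers xᵏ the same way, integrating xᵏ·cos(2nπx/d) by parts.
Normalization: ∫|ψ|² dx = 1.5600.
⟨x⟩ = 1.5600 and ⟨x²⟩ = 3.2140.
(Δx)² = 3.2140 − (1.5600)² = 0.78038.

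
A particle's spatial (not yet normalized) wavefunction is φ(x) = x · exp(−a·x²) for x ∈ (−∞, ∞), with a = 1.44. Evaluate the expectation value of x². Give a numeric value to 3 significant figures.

0.521

⟨x²⟩ = ∫ x²·|φ|² dx / ∫|φ|² dx (integrals over the domain).
Expand each integrand as polynomial × e^(−2ax²) and use ∫x^(2j)·e^(−2ax²) dx = (2j−1)!!/(4a)^j · √(π/(2a)), odd powers → 0; here √(π/(2a)) = 1.0444.
State is unnormalized: ∫|φ|² dx = 0.18132, and ∫φ*·x²·φ dx = 0.094440, so ⟨x²⟩ = 0.094440 / 0.18132.
⟨x²⟩ = 0.52083.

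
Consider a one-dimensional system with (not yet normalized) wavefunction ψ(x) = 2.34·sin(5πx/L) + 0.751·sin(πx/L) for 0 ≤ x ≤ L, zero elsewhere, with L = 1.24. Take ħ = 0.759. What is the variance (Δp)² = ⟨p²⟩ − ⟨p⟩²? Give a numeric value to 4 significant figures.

84.16

Compute ⟨p⟩ and ⟨p²⟩ separately; (Δp)² = ⟨p²⟩ − ⟨p⟩².
d²/dx² sin(jπx/L) = −(jπ/L)²·sin(jπx/L); on 0 ≤ x ≤ L, ∫sin²(jπx/L) dx = L/2 and ∫sin(jπx/L)·sin(lπx/L) dx = 0 for j ≠ l, so only diagonal terms survive in ∫|ψ|² and ∫ψ·ψ″; ∫ψ·ψ′ dx = [ψ²/2] between the walls = 0.
Normalization: ∫|ψ|² dx = 3.7446.
⟨p⟩ = 0.0000 and ⟨p²⟩ = 84.157.
(Δp)² = 84.157 − (0.0000)² = 84.157.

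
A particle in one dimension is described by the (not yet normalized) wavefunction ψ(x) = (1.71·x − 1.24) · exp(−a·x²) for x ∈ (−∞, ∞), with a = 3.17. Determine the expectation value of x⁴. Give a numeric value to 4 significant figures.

0.02839

⟨x⁴⟩ = ∫ x⁴·|ψ|² dx / ∫|ψ|² dx (integrals over the domain).
Expand each integrand as polynomial × e^(−2ax²) and use ∫x^(2j)·e^(−2ax²) dx = (2j−1)!!/(4a)^j · √(π/(2a)), odd powers → 0; here √(π/(2a)) = 0.70393.
State is unnormalized: ∫|ψ|² dx = 1.2447, and ∫ψ*·x⁴·ψ dx = 0.035340, so ⟨x⁴⟩ = 0.035340 / 1.2447.
⟨x⁴⟩ = 0.028393.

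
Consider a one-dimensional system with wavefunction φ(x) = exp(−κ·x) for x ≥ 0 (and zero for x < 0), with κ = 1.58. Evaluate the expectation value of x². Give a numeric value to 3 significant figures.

⟨x²⟩ = ∫ x²·|φ|² dx / ∫|φ|² dx (integrals over the domain).
Every integrand reduces to terms xʲ·e^(−2κx) on [0, ∞); use ∫₀^∞ xʲ·e^(−2κx) dx = j!/(2κ)^(j+1).
State is unnormalized: ∫|φ|² dx = 0.31646, and ∫φ*·x²·φ dx = 0.063382, so ⟨x²⟩ = 0.063382 / 0.31646.
⟨x²⟩ = 0.20029.

0.200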